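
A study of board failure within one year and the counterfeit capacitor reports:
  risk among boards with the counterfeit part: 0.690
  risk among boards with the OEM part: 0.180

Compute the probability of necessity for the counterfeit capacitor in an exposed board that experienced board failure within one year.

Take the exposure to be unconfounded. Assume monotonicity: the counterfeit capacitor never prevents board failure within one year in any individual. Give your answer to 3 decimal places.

PN ≈ 0.739

Let p₁ = 0.69, p₀ = 0.18.
Under exogeneity and monotonicity, PN = (p₁ − p₀) / p₁.
PN = (0.69 − 0.18) / 0.69 = 0.51 / 0.69 ≈ 0.7391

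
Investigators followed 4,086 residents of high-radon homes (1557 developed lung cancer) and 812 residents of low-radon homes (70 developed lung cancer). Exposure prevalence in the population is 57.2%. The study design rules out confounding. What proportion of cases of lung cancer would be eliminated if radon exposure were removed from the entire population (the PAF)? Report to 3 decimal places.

p₁ = P(outcome | exposed) = 1557/4086 = 0.38106
p₀ = P(outcome | unexposed) = 70/812 = 0.086207
Overall risk P(Y=1) = π·p₁ + (1−π)·p₀ = 0.572×0.38106 + 0.428×0.086207 = 0.25486.
Under exogeneity, PAF = [P(Y=1) − p₀] / P(Y=1).
PAF = (0.25486 − 0.086207) / 0.25486 ≈ 0.6617

PAF ≈ 0.662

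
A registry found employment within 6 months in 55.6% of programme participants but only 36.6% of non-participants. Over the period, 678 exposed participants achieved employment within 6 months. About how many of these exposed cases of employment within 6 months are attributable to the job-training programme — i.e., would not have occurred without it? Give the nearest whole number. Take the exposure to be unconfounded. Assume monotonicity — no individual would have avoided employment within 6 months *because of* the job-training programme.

about 232 cases

p₁ = 0.556, p₀ = 0.366.
PN = (p₁ − p₀)/p₁ = (0.556 − 0.366) / 0.556 ≈ 0.34173.
Attributable cases ≈ PN × (exposed cases) = 0.34173 × 678 ≈ 231.69.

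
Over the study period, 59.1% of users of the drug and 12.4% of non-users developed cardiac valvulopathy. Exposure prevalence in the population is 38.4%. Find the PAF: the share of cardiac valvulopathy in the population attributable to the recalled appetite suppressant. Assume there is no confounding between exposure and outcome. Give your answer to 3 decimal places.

p₁ = 0.591, p₀ = 0.124.
Overall risk P(Y=1) = π·p₁ + (1−π)·p₀ = 0.384×0.591 + 0.616×0.124 = 0.30333.
Under exogeneity, PAF = [P(Y=1) − p₀] / P(Y=1).
PAF = (0.30333 − 0.124) / 0.30333 ≈ 0.5912

PAF ≈ 0.591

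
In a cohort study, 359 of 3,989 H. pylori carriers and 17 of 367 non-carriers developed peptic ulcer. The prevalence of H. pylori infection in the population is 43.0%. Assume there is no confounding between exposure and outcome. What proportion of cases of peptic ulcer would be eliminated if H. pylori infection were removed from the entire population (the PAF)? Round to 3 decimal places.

p₁ = P(outcome | exposed) = 359/3989 = 0.089997
p₀ = P(outcome | unexposed) = 17/367 = 0.046322
Overall risk P(Y=1) = π·p₁ + (1−π)·p₀ = 0.43×0.089997 + 0.57×0.046322 = 0.065102.
Under exogeneity, PAF = [P(Y=1) − p₀] / P(Y=1).
PAF = (0.065102 − 0.046322) / 0.065102 ≈ 0.2885

PAF ≈ 0.288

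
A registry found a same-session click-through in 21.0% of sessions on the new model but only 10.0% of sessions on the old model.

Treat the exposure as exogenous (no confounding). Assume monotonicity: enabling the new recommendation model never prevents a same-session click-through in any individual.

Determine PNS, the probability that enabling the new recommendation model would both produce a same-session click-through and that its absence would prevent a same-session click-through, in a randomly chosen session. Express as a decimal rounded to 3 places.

PNS ≈ 0.110

p₁ = 0.21, p₀ = 0.1.
Under exogeneity and monotonicity, PNS = p₁ − p₀.
PNS = 0.21 − 0.1 = 0.11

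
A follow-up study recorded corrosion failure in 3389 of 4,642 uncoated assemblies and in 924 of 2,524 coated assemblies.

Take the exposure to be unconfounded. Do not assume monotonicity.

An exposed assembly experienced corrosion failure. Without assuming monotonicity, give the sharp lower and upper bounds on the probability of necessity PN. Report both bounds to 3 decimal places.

0.499 ≤ PN ≤ 0.868

p₁ = P(outcome | exposed) = 3389/4642 = 0.73007
p₀ = P(outcome | unexposed) = 924/2524 = 0.36609
Under exogeneity alone the bounds on PN are max{0,(p₁−p₀)/p₁} ≤ PN ≤ min{1,(1−p₀)/p₁}.
  lower = (p₁ − p₀)/p₁ = 0.36399 / 0.73007 ≈ 0.4986
  upper = min{1, (1 − p₀)/p₁} = 0.63391 / 0.73007 ≈ 0.8683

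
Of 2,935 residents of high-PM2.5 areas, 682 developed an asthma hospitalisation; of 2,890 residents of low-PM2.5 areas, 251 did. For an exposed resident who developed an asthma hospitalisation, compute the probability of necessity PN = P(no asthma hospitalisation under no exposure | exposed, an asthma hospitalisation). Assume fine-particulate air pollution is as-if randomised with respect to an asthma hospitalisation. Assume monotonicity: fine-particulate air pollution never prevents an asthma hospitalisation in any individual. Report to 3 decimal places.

PN ≈ 0.626

p₁ = P(outcome | exposed) = 682/2935 = 0.23237
p₀ = P(outcome | unexposed) = 251/2890 = 0.086851
Under exogeneity and monotonicity, PN = (p₁ − p₀) / p₁.
PN = (0.23237 − 0.086851) / 0.23237 = 0.14552 / 0.23237 ≈ 0.6262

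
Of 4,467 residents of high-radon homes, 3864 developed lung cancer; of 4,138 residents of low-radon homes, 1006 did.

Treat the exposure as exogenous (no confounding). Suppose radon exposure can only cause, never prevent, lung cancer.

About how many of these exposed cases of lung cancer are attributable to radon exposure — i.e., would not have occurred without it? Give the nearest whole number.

p₁ = P(outcome | exposed) = 3864/4467 = 0.86501
p₀ = P(outcome | unexposed) = 1006/4138 = 0.24311
PN = (p₁ − p₀)/p₁ = (0.86501 − 0.24311) / 0.86501 ≈ 0.71895.
Attributable cases ≈ PN × (exposed cases) = 0.71895 × 3864 ≈ 2778.02.

about 2778 cases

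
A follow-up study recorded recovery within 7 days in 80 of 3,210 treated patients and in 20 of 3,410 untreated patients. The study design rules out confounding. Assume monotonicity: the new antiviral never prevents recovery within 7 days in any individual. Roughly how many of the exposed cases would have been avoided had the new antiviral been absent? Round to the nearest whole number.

about 61 cases

p₁ = P(outcome | exposed) = 80/3210 = 0.024922
p₀ = P(outcome | unexposed) = 20/3410 = 0.0058651
PN = (p₁ − p₀)/p₁ = (0.024922 − 0.0058651) / 0.024922 ≈ 0.76466.
Attributable cases ≈ PN × (exposed cases) = 0.76466 × 80 ≈ 61.17.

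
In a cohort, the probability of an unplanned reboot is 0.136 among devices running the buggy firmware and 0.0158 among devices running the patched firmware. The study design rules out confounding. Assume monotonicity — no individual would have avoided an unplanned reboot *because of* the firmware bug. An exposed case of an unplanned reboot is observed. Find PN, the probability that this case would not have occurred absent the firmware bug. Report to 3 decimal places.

Let p₁ = 0.136, p₀ = 0.0158.
Under exogeneity and monotonicity, PN = (p₁ − p₀) / p₁.
PN = (0.136 − 0.0158) / 0.136 = 0.1202 / 0.136 ≈ 0.8838

PN ≈ 0.884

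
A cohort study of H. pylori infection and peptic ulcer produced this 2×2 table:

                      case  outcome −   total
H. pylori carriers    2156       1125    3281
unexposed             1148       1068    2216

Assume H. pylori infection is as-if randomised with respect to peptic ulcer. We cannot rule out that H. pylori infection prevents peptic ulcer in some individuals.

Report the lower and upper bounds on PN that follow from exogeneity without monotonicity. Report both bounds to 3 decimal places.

p₁ = P(outcome | exposed) = 2156/3281 = 0.65712
p₀ = P(outcome | unexposed) = 1148/2216 = 0.51805
Under exogeneity alone the bounds on PN are max{0,(p₁−p₀)/p₁} ≤ PN ≤ min{1,(1−p₀)/p₁}.
  lower = (p₁ − p₀)/p₁ = 0.13907 / 0.65712 ≈ 0.2116
  upper = min{1, (1 − p₀)/p₁} = 0.48195 / 0.65712 ≈ 0.7334

0.212 ≤ PN ≤ 0.733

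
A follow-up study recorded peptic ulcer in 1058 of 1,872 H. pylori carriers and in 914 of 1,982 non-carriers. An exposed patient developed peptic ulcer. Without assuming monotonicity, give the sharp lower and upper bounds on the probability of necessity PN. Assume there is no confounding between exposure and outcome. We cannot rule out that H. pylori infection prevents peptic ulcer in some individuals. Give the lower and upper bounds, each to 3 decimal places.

0.184 ≤ PN ≤ 0.953

p₁ = P(outcome | exposed) = 1058/1872 = 0.56517
p₀ = P(outcome | unexposed) = 914/1982 = 0.46115
Under exogeneity alone the bounds on PN are max{0,(p₁−p₀)/p₁} ≤ PN ≤ min{1,(1−p₀)/p₁}.
  lower = (p₁ − p₀)/p₁ = 0.10402 / 0.56517 ≈ 0.1841
  upper = min{1, (1 − p₀)/p₁} = 0.53885 / 0.56517 ≈ 0.9534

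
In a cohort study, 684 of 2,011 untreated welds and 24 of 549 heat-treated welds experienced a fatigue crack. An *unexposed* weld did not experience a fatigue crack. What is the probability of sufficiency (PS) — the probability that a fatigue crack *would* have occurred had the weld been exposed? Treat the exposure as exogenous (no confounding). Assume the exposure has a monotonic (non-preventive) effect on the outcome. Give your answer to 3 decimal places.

PS ≈ 0.310

p₁ = P(outcome | exposed) = 684/2011 = 0.34013
p₀ = P(outcome | unexposed) = 24/549 = 0.043716
Under exogeneity and monotonicity, PS = (p₁ − p₀) / (1 − p₀).
PS = (0.34013 − 0.043716) / (1 − 0.043716) = 0.29641 / 0.95628 ≈ 0.3100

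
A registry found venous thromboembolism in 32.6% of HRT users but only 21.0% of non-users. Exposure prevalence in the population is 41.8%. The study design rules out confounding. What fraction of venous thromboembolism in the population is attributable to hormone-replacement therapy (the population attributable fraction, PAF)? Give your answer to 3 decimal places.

p₁ = 0.326, p₀ = 0.21.
Overall risk P(Y=1) = π·p₁ + (1−π)·p₀ = 0.418×0.326 + 0.582×0.21 = 0.25849.
Under exogeneity, PAF = [P(Y=1) − p₀] / P(Y=1).
PAF = (0.25849 − 0.21) / 0.25849 ≈ 0.1876

PAF ≈ 0.188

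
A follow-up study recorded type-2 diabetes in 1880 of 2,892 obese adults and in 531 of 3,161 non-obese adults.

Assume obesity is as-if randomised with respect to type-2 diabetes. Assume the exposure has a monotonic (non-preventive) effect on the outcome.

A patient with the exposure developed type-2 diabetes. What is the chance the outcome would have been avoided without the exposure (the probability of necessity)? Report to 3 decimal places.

PN ≈ 0.742

p₁ = P(outcome | exposed) = 1880/2892 = 0.65007
p₀ = P(outcome | unexposed) = 531/3161 = 0.16798
Under exogeneity and monotonicity, PN = (p₁ − p₀) / p₁.
PN = (0.65007 − 0.16798) / 0.65007 = 0.48208 / 0.65007 ≈ 0.7416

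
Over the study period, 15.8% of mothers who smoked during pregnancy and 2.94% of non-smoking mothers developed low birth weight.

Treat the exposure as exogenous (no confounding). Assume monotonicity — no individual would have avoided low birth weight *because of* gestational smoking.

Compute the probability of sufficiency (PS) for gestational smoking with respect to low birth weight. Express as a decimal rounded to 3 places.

p₁ = 0.158, p₀ = 0.0294.
Under exogeneity and monotonicity, PS = (p₁ − p₀) / (1 − p₀).
PS = (0.158 − 0.0294) / (1 − 0.0294) = 0.1286 / 0.9706 ≈ 0.1325

PS ≈ 0.132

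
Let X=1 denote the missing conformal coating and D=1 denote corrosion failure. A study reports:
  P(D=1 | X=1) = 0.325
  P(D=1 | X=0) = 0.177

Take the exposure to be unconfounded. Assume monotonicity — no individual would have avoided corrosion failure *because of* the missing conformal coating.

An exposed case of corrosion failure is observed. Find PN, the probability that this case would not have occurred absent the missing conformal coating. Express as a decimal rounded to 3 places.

Let p₁ = 0.325, p₀ = 0.177.
Under exogeneity and monotonicity, PN = (p₁ − p₀) / p₁.
PN = (0.325 − 0.177) / 0.325 = 0.148 / 0.325 ≈ 0.4554

PN ≈ 0.455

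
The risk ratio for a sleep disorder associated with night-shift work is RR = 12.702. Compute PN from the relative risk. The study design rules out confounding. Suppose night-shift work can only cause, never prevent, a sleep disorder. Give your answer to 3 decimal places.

PN ≈ 0.921

Under exogeneity and monotonicity, PN = (RR − 1) / RR = 1 − 1/RR.
PN = (12.702 − 1) / 12.702 = 11.7 / 12.702 ≈ 0.9213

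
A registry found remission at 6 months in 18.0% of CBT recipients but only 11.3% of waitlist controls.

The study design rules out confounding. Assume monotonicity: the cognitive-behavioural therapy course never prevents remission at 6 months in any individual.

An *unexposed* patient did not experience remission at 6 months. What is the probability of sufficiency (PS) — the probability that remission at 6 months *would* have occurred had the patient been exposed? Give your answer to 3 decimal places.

PS ≈ 0.076

p₁ = 0.18, p₀ = 0.113.
Under exogeneity and monotonicity, PS = (p₁ − p₀) / (1 − p₀).
PS = (0.18 − 0.113) / (1 − 0.113) = 0.067 / 0.887 ≈ 0.0755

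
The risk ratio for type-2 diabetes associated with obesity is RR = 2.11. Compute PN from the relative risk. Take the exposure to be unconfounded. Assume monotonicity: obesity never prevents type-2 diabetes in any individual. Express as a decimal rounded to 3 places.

Under exogeneity and monotonicity, PN = (RR − 1) / RR = 1 − 1/RR.
PN = (2.11 − 1) / 2.11 = 1.11 / 2.11 ≈ 0.5261

PN ≈ 0.526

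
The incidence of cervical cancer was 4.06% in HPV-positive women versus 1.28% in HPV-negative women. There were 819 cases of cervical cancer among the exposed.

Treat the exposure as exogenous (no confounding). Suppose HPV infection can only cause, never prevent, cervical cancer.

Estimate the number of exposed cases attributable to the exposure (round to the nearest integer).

about 561 cases

p₁ = 0.0406, p₀ = 0.0128.
PN = (p₁ − p₀)/p₁ = (0.0406 − 0.0128) / 0.0406 ≈ 0.68473.
Attributable cases ≈ PN × (exposed cases) = 0.68473 × 819 ≈ 560.79.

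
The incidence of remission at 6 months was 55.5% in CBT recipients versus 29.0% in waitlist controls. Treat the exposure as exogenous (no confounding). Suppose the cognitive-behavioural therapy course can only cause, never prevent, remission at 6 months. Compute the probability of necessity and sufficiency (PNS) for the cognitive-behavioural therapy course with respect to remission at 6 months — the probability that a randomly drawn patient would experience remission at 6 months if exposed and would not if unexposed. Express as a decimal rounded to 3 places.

PNS ≈ 0.265

p₁ = 0.555, p₀ = 0.29.
Under exogeneity and monotonicity, PNS = p₁ − p₀.
PNS = 0.555 − 0.29 = 0.265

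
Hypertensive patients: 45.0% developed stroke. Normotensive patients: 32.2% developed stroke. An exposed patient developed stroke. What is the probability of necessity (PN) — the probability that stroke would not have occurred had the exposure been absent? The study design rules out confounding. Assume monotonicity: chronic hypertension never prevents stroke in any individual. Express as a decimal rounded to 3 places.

p₁ = 0.45, p₀ = 0.322.
Under exogeneity and monotonicity, PN = (p₁ − p₀) / p₁.
PN = (0.45 − 0.322) / 0.45 = 0.128 / 0.45 ≈ 0.2844

PN ≈ 0.284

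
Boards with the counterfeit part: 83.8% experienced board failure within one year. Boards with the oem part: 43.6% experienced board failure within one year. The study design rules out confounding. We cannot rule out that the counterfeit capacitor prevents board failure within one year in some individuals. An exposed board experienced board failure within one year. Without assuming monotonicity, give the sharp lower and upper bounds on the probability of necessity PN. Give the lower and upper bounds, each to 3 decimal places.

p₁ = 0.838, p₀ = 0.436.
Under exogeneity alone the bounds on PN are max{0,(p₁−p₀)/p₁} ≤ PN ≤ min{1,(1−p₀)/p₁}.
  lower = (p₁ − p₀)/p₁ = 0.402 / 0.838 ≈ 0.4797
  upper = min{1, (1 − p₀)/p₁} = 0.564 / 0.838 ≈ 0.6730

0.480 ≤ PN ≤ 0.673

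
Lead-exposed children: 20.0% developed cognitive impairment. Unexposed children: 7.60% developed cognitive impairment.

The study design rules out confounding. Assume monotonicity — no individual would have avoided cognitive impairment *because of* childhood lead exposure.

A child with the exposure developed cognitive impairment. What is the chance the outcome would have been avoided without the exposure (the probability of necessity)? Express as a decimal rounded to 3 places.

PN ≈ 0.620

p₁ = 0.2, p₀ = 0.076.
Under exogeneity and monotonicity, PN = (p₁ − p₀) / p₁.
PN = (0.2 − 0.076) / 0.2 = 0.124 / 0.2 ≈ 0.6200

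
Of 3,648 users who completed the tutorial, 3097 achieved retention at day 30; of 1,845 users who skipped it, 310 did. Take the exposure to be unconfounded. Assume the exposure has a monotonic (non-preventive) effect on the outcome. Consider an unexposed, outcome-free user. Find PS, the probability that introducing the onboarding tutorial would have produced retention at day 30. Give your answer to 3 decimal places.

p₁ = P(outcome | exposed) = 3097/3648 = 0.84896
p₀ = P(outcome | unexposed) = 310/1845 = 0.16802
Under exogeneity and monotonicity, PS = (p₁ − p₀) / (1 − p₀).
PS = (0.84896 − 0.16802) / (1 − 0.16802) = 0.68094 / 0.83198 ≈ 0.8185

PS ≈ 0.818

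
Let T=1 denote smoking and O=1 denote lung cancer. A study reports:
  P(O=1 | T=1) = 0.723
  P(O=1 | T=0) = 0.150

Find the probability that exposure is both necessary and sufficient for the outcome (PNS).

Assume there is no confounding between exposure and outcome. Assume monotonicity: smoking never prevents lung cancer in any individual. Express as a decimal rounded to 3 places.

Let p₁ = 0.723, p₀ = 0.15.
Under exogeneity and monotonicity, PNS = p₁ − p₀.
PNS = 0.723 − 0.15 = 0.573

PNS ≈ 0.573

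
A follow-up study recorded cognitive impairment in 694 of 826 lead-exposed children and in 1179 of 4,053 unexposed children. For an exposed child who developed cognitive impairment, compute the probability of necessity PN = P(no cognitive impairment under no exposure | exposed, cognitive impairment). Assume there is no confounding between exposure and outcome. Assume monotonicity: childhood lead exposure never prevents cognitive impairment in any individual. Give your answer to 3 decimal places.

PN ≈ 0.654

p₁ = P(outcome | exposed) = 694/826 = 0.84019
p₀ = P(outcome | unexposed) = 1179/4053 = 0.2909
Under exogeneity and monotonicity, PN = (p₁ − p₀) / p₁.
PN = (0.84019 − 0.2909) / 0.84019 = 0.5493 / 0.84019 ≈ 0.6538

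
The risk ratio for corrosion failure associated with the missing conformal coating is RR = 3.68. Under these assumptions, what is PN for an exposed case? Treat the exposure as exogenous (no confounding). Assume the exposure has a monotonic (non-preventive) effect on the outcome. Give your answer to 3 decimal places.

Under exogeneity and monotonicity, PN = (RR − 1) / RR = 1 − 1/RR.
PN = (3.68 − 1) / 3.68 = 2.68 / 3.68 ≈ 0.7283

PN ≈ 0.728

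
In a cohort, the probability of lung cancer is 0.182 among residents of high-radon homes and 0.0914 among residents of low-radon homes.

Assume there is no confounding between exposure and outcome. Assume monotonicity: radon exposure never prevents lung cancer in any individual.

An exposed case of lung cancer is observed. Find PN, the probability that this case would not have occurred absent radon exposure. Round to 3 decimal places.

PN ≈ 0.498

Let p₁ = 0.182, p₀ = 0.0914.
Under exogeneity and monotonicity, PN = (p₁ − p₀) / p₁.
PN = (0.182 − 0.0914) / 0.182 = 0.0906 / 0.182 ≈ 0.4978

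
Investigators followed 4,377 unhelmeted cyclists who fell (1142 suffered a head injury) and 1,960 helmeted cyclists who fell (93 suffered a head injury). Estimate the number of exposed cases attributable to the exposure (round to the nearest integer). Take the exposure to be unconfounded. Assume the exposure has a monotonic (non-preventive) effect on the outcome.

p₁ = P(outcome | exposed) = 1142/4377 = 0.26091
p₀ = P(outcome | unexposed) = 93/1960 = 0.047449
PN = (p₁ − p₀)/p₁ = (0.26091 − 0.047449) / 0.26091 ≈ 0.81814.
Attributable cases ≈ PN × (exposed cases) = 0.81814 × 1142 ≈ 934.32.

about 934 cases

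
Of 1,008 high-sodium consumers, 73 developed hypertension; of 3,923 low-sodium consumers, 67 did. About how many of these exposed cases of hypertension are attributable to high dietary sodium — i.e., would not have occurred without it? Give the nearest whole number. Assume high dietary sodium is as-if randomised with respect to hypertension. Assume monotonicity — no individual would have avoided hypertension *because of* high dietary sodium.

about 56 cases

p₁ = P(outcome | exposed) = 73/1008 = 0.072421
p₀ = P(outcome | unexposed) = 67/3923 = 0.017079
PN = (p₁ − p₀)/p₁ = (0.072421 − 0.017079) / 0.072421 ≈ 0.76417.
Attributable cases ≈ PN × (exposed cases) = 0.76417 × 73 ≈ 55.78.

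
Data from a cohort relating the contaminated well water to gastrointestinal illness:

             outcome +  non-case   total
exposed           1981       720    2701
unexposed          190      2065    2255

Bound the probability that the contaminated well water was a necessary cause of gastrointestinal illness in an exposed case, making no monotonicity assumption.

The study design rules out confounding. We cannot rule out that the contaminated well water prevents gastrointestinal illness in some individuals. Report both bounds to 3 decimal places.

p₁ = P(outcome | exposed) = 1981/2701 = 0.73343
p₀ = P(outcome | unexposed) = 190/2255 = 0.084257
Under exogeneity alone the bounds on PN are max{0,(p₁−p₀)/p₁} ≤ PN ≤ min{1,(1−p₀)/p₁}.
  lower = (p₁ − p₀)/p₁ = 0.64917 / 0.73343 ≈ 0.8851
  upper = min{1, (1 − p₀)/p₁} = 0.91574 / 0.73343 ≈ 1.2486 → capped at 1

0.885 ≤ PN ≤ 1.000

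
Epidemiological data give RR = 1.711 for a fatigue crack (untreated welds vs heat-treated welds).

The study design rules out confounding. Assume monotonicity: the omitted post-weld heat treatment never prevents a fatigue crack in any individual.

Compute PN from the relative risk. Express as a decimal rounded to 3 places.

PN ≈ 0.416

Under exogeneity and monotonicity, PN = (RR − 1) / RR = 1 − 1/RR.
PN = (1.711 − 1) / 1.711 = 0.711 / 1.711 ≈ 0.4155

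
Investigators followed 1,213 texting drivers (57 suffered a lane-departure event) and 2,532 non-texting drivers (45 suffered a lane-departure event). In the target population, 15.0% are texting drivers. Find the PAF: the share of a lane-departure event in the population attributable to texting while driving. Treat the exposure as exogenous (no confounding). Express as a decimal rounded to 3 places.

PAF ≈ 0.198

p₁ = P(outcome | exposed) = 57/1213 = 0.046991
p₀ = P(outcome | unexposed) = 45/2532 = 0.017773
Overall risk P(Y=1) = π·p₁ + (1−π)·p₀ = 0.15×0.046991 + 0.85×0.017773 = 0.022155.
Under exogeneity, PAF = [P(Y=1) − p₀] / P(Y=1).
PAF = (0.022155 − 0.017773) / 0.022155 ≈ 0.1978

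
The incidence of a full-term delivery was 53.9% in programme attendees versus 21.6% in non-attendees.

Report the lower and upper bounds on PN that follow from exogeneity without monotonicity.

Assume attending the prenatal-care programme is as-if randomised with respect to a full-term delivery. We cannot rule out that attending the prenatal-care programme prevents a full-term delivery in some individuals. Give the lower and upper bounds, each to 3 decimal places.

p₁ = 0.539, p₀ = 0.216.
Under exogeneity alone the bounds on PN are max{0,(p₁−p₀)/p₁} ≤ PN ≤ min{1,(1−p₀)/p₁}.
  lower = (p₁ − p₀)/p₁ = 0.323 / 0.539 ≈ 0.5993
  upper = min{1, (1 − p₀)/p₁} = 0.784 / 0.539 ≈ 1.4545 → capped at 1

0.599 ≤ PN ≤ 1.000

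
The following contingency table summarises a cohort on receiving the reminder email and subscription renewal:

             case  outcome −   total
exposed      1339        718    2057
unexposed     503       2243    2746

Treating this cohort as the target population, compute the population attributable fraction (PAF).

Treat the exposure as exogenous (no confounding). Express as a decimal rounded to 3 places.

PAF ≈ 0.522

p₁ = P(outcome | exposed) = 1339/2057 = 0.65095
p₀ = P(outcome | unexposed) = 503/2746 = 0.18318
Exposure prevalence π = 2057/4803 = 0.42827; overall risk P(Y=1) = 0.38351.
Under exogeneity, PAF = [P(Y=1) − p₀]/P(Y=1).
PAF = (0.38351 − 0.18318) / 0.38351 ≈ 0.5224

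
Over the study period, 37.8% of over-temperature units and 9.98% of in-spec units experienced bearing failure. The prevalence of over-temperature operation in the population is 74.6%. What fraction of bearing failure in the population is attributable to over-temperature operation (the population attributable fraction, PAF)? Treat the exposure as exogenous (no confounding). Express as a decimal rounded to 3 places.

PAF ≈ 0.675

p₁ = 0.378, p₀ = 0.0998.
Overall risk P(Y=1) = π·p₁ + (1−π)·p₀ = 0.746×0.378 + 0.254×0.0998 = 0.30734.
Under exogeneity, PAF = [P(Y=1) − p₀] / P(Y=1).
PAF = (0.30734 − 0.0998) / 0.30734 ≈ 0.6753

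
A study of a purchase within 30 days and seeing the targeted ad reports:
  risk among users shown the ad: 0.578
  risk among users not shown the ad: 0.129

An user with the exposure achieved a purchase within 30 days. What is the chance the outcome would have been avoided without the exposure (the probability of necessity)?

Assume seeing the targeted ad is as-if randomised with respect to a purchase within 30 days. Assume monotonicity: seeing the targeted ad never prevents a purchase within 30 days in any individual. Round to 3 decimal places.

PN ≈ 0.777

Let p₁ = 0.578, p₀ = 0.129.
Under exogeneity and monotonicity, PN = (p₁ − p₀) / p₁.
PN = (0.578 − 0.129) / 0.578 = 0.449 / 0.578 ≈ 0.7768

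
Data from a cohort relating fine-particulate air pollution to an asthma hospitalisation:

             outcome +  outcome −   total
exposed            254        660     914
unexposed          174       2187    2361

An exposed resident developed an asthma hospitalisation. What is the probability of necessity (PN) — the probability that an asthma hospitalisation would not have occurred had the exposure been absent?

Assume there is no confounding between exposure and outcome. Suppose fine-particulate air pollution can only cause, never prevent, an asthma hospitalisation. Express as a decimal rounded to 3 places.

PN ≈ 0.735

p₁ = P(outcome | exposed) = 254/914 = 0.2779
p₀ = P(outcome | unexposed) = 174/2361 = 0.073698
Under exogeneity and monotonicity, PN = (p₁ − p₀)/p₁.
PN = (0.2779 − 0.073698) / 0.2779 ≈ 0.7348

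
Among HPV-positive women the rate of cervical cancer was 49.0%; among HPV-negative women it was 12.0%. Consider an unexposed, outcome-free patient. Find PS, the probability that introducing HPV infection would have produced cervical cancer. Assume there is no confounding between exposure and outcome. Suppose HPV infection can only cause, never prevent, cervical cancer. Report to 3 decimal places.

p₁ = 0.49, p₀ = 0.12.
Under exogeneity and monotonicity, PS = (p₁ − p₀) / (1 − p₀).
PS = (0.49 − 0.12) / (1 − 0.12) = 0.37 / 0.88 ≈ 0.4205

PS ≈ 0.420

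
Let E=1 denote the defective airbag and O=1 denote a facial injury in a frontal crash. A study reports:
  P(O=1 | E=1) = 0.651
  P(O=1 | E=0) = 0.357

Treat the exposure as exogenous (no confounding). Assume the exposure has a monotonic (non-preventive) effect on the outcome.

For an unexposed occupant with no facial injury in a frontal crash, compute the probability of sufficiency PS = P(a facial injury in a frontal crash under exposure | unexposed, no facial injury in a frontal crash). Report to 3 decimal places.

Let p₁ = 0.651, p₀ = 0.357.
Under exogeneity and monotonicity, PS = (p₁ − p₀) / (1 − p₀).
PS = (0.651 − 0.357) / (1 − 0.357) = 0.294 / 0.643 ≈ 0.4572

PS ≈ 0.457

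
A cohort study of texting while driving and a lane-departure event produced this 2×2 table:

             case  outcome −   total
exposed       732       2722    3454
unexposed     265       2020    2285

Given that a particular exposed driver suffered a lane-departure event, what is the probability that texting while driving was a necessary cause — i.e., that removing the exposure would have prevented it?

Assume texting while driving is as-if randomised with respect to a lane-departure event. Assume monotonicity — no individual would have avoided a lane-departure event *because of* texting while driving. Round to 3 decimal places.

PN ≈ 0.453

p₁ = P(outcome | exposed) = 732/3454 = 0.21193
p₀ = P(outcome | unexposed) = 265/2285 = 0.11597
Under exogeneity and monotonicity, PN = (p₁ − p₀)/p₁.
PN = (0.21193 − 0.11597) / 0.21193 ≈ 0.4528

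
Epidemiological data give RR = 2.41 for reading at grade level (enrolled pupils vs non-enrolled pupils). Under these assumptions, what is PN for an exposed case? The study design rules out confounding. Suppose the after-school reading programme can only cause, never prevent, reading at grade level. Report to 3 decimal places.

Under exogeneity and monotonicity, PN = (RR − 1) / RR = 1 − 1/RR.
PN = (2.41 − 1) / 2.41 = 1.41 / 2.41 ≈ 0.5851

PN ≈ 0.585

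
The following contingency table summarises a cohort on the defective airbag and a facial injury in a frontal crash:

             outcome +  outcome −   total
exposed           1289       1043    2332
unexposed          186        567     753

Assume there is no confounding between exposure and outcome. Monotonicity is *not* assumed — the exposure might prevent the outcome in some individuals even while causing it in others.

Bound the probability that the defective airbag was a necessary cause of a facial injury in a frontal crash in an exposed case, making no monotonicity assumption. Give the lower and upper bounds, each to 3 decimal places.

0.553 ≤ PN ≤ 1.000

p₁ = P(outcome | exposed) = 1289/2332 = 0.55274
p₀ = P(outcome | unexposed) = 186/753 = 0.24701
Under exogeneity alone the bounds on PN are max{0,(p₁−p₀)/p₁} ≤ PN ≤ min{1,(1−p₀)/p₁}.
  lower = (p₁ − p₀)/p₁ = 0.30573 / 0.55274 ≈ 0.5531
  upper = min{1, (1 − p₀)/p₁} = 0.75299 / 0.55274 ≈ 1.3623 → capped at 1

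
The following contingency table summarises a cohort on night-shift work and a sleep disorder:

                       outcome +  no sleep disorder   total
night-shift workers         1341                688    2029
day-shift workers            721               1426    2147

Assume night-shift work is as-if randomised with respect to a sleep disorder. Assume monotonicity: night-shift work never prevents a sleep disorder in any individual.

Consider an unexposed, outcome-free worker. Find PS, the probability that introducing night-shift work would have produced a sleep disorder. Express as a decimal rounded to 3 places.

PS ≈ 0.489

p₁ = P(outcome | exposed) = 1341/2029 = 0.66092
p₀ = P(outcome | unexposed) = 721/2147 = 0.33582
Under exogeneity and monotonicity, PS = (p₁ − p₀)/(1 − p₀).
PS = (0.66092 − 0.33582) / 0.66418 ≈ 0.4895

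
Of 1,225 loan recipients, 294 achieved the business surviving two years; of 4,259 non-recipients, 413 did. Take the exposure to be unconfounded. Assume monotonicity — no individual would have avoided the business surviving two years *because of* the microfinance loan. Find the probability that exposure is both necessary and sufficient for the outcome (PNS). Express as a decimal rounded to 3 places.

p₁ = P(outcome | exposed) = 294/1225 = 0.24
p₀ = P(outcome | unexposed) = 413/4259 = 0.096971
Under exogeneity and monotonicity, PNS = p₁ − p₀.
PNS = 0.24 − 0.096971 = 0.14303

PNS ≈ 0.143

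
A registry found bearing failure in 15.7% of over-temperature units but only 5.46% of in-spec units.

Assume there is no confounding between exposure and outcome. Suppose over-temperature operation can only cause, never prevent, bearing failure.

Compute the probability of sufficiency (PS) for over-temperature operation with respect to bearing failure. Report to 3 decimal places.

p₁ = 0.157, p₀ = 0.0546.
Under exogeneity and monotonicity, PS = (p₁ − p₀) / (1 − p₀).
PS = (0.157 − 0.0546) / (1 − 0.0546) = 0.1024 / 0.9454 ≈ 0.1083

PS ≈ 0.108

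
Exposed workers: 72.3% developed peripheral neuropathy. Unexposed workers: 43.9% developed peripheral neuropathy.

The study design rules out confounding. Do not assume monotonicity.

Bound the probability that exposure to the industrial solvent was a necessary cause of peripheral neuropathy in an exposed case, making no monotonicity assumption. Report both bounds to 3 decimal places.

p₁ = 0.723, p₀ = 0.439.
Under exogeneity alone the bounds on PN are max{0,(p₁−p₀)/p₁} ≤ PN ≤ min{1,(1−p₀)/p₁}.
  lower = (p₁ − p₀)/p₁ = 0.284 / 0.723 ≈ 0.3928
  upper = min{1, (1 − p₀)/p₁} = 0.561 / 0.723 ≈ 0.7759

0.393 ≤ PN ≤ 0.776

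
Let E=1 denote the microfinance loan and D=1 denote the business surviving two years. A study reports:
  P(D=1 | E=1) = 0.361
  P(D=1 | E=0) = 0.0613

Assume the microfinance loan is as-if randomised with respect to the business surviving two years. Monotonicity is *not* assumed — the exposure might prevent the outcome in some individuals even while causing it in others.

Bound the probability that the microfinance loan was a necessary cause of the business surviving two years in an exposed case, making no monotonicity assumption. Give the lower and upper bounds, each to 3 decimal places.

Let p₁ = 0.361, p₀ = 0.0613.
Under exogeneity alone the bounds on PN are max{0,(p₁−p₀)/p₁} ≤ PN ≤ min{1,(1−p₀)/p₁}.
  lower = (p₁ − p₀)/p₁ = 0.2997 / 0.361 ≈ 0.8302
  upper = min{1, (1 − p₀)/p₁} = 0.9387 / 0.361 ≈ 2.6003 → capped at 1

0.830 ≤ PN ≤ 1.000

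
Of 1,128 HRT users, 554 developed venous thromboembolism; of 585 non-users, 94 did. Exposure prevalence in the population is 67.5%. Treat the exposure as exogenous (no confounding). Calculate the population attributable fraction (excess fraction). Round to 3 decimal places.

p₁ = P(outcome | exposed) = 554/1128 = 0.49113
p₀ = P(outcome | unexposed) = 94/585 = 0.16068
Overall risk P(Y=1) = π·p₁ + (1−π)·p₀ = 0.675×0.49113 + 0.325×0.16068 = 0.38374.
Under exogeneity, PAF = [P(Y=1) − p₀] / P(Y=1).
PAF = (0.38374 − 0.16068) / 0.38374 ≈ 0.5813

PAF ≈ 0.581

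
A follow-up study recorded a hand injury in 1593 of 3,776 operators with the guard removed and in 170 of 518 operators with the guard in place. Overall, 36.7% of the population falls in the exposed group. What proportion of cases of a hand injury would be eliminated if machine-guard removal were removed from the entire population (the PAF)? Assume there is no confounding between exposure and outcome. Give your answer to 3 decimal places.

p₁ = P(outcome | exposed) = 1593/3776 = 0.42188
p₀ = P(outcome | unexposed) = 170/518 = 0.32819
Overall risk P(Y=1) = π·p₁ + (1−π)·p₀ = 0.367×0.42188 + 0.633×0.32819 = 0.36257.
Under exogeneity, PAF = [P(Y=1) − p₀] / P(Y=1).
PAF = (0.36257 − 0.32819) / 0.36257 ≈ 0.0948

PAF ≈ 0.095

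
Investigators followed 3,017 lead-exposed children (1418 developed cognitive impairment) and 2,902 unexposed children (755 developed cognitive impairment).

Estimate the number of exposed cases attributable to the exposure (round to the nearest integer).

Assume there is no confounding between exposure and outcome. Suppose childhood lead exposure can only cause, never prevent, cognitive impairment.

p₁ = P(outcome | exposed) = 1418/3017 = 0.47
p₀ = P(outcome | unexposed) = 755/2902 = 0.26017
PN = (p₁ − p₀)/p₁ = (0.47 − 0.26017) / 0.47 ≈ 0.44646.
Attributable cases ≈ PN × (exposed cases) = 0.44646 × 1418 ≈ 633.08.

about 633 cases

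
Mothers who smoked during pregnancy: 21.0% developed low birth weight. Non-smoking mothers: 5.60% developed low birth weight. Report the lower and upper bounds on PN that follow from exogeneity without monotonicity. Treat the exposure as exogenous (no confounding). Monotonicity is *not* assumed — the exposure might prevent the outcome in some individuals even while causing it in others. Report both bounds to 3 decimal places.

0.733 ≤ PN ≤ 1.000

p₁ = 0.21, p₀ = 0.056.
Under exogeneity alone the bounds on PN are max{0,(p₁−p₀)/p₁} ≤ PN ≤ min{1,(1−p₀)/p₁}.
  lower = (p₁ − p₀)/p₁ = 0.154 / 0.21 ≈ 0.7333
  upper = min{1, (1 − p₀)/p₁} = 0.944 / 0.21 ≈ 4.4952 → capped at 1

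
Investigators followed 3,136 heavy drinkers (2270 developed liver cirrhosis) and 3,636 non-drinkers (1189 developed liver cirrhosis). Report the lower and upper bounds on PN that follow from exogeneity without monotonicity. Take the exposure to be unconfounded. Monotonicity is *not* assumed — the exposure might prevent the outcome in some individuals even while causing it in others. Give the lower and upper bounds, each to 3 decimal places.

p₁ = P(outcome | exposed) = 2270/3136 = 0.72385
p₀ = P(outcome | unexposed) = 1189/3636 = 0.32701
Under exogeneity alone the bounds on PN are max{0,(p₁−p₀)/p₁} ≤ PN ≤ min{1,(1−p₀)/p₁}.
  lower = (p₁ − p₀)/p₁ = 0.39684 / 0.72385 ≈ 0.5482
  upper = min{1, (1 − p₀)/p₁} = 0.67299 / 0.72385 ≈ 0.9297

0.548 ≤ PN ≤ 0.930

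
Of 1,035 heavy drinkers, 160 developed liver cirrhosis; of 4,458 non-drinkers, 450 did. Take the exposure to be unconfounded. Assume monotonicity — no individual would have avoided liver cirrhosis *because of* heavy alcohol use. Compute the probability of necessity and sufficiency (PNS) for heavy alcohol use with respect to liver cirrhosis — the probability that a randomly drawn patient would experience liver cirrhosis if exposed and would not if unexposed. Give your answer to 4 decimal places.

p₁ = P(outcome | exposed) = 160/1035 = 0.15459
p₀ = P(outcome | unexposed) = 450/4458 = 0.10094
Under exogeneity and monotonicity, PNS = p₁ − p₀.
PNS = 0.15459 − 0.10094 = 0.053647

PNS ≈ 0.0536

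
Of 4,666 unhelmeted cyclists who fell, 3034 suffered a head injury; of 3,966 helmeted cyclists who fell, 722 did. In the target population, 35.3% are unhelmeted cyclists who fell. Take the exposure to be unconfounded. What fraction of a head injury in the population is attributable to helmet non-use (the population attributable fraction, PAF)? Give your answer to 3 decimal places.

PAF ≈ 0.476

p₁ = P(outcome | exposed) = 3034/4666 = 0.65024
p₀ = P(outcome | unexposed) = 722/3966 = 0.18205
Overall risk P(Y=1) = π·p₁ + (1−π)·p₀ = 0.353×0.65024 + 0.647×0.18205 = 0.34732.
Under exogeneity, PAF = [P(Y=1) − p₀] / P(Y=1).
PAF = (0.34732 − 0.18205) / 0.34732 ≈ 0.4758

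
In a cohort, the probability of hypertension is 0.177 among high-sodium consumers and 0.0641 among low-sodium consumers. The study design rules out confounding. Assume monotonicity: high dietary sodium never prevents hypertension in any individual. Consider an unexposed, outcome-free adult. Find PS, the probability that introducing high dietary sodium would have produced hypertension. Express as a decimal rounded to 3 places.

PS ≈ 0.121

Let p₁ = 0.177, p₀ = 0.0641.
Under exogeneity and monotonicity, PS = (p₁ − p₀) / (1 − p₀).
PS = (0.177 − 0.0641) / (1 − 0.0641) = 0.1129 / 0.9359 ≈ 0.1206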